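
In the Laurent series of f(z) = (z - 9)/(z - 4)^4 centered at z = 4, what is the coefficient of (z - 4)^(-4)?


Step 1: Write the numerator in powers of (z - 4): z - 9 = (z - 4) + (1*4 - 9) = (z - 4) - 5
Step 2: Divide by (z - 4)^4: f(z) = -5(z - 4)^(-4) + (z - 4)^(-3)
Step 3: This finite sum is the Laurent series of f about z = 4.
Step 4: Coefficient of (z - 4)^(-4) = 1*4 - 9 = -5

-5


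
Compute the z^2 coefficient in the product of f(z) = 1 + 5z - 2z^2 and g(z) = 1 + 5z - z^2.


Step 1: z^2 term in f*g comes from: (1)*(-z^2) + (5z)*(5z) + (-2z^2)*(1)
Step 2: = -1 + 25 - 2
Step 3: = 22

22


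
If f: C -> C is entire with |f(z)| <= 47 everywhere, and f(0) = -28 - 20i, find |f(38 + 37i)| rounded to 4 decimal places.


Step 1: By Liouville's theorem, a bounded entire function is constant.
Step 2: f(z) = f(0) = -28 - 20i for all z.
Step 3: |f(w)| = |-28 - 20i| = sqrt(784 + 400)
Step 4: = 34.4093

34.4093


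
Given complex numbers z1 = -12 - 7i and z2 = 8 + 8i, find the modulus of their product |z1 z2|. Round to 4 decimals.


Step 1: |z1| = sqrt((-12)^2 + (-7)^2) = sqrt(193)
Step 2: |z2| = sqrt(8^2 + 8^2) = sqrt(128)
Step 3: |z1*z2| = |z1|*|z2| = sqrt(193) * sqrt(128) = sqrt(193 * 128) = sqrt(24704)
Step 4: = 157.1751

157.1751


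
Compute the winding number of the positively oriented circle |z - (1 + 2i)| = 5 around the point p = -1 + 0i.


Step 1: Center c = (1, 2), radius = 5
Step 2: |p - c|^2 = (-2)^2 + (-2)^2 = 8
Step 3: r^2 = 25
Step 4: |p-c| < r so winding number = 1

1


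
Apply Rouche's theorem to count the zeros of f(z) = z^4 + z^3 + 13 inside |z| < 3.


Step 1: On |z| = 3 the three terms have sizes |z^4| = 3^4 = 81, |z^3| = 3^3 = 27, |13| = 13
Step 2: The dominant term is g(z) = z^4; let h(z) = z^3 + 13 so f = g + h
Step 3: On |z| = 3: |g| = 81 and |h| <= 27 + 13 = 40
Step 4: Since 81 > 40, |h| < |g| on |z| = 3, so by Rouche f has the same number of zeros as g inside |z| < 3
Step 5: g(z) = z^4 has 4 zeros (all at the origin) inside |z| < 3. Answer = 4

4


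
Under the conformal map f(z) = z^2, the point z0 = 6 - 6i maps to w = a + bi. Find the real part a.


Step 1: z0 = 6 - 6i
Step 2: z0^2 = 6^2 - (-6)^2 - 72i
Step 3: real part = 36 - 36 = 0

0


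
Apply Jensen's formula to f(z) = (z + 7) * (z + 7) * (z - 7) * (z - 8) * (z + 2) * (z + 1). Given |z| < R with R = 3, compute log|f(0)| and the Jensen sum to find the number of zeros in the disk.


Jensen's formula: (1/2pi)*integral log|f(Re^it)|dt = log|f(0)| + sum_{|a_k|<R} log(R/|a_k|)
Step 1: f(0) = 7 * 7 * (-7) * (-8) * 2 * 1 = 5488
Step 2: log|f(0)| = log|-7| + log|-7| + log|7| + log|8| + log|-2| + log|-1| = 8.6103
Step 3: Zeros inside |z| < 3: -2, -1
Step 4: Jensen sum = log(3/2) + log(3/1) = 1.5041
Step 5: n(R) = number of terms in the Jensen sum = count of zeros inside |z| < 3 = 2

2


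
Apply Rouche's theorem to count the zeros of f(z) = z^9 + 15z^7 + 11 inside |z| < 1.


Step 1: On |z| = 1 the three terms have sizes |z^9| = 1^9 = 1, |15z^7| = 15*1^7 = 15, |11| = 11
Step 2: The dominant term is g(z) = 15z^7; let h(z) = z^9 + 11 so f = g + h
Step 3: On |z| = 1: |g| = 15 and |h| <= 1 + 11 = 12
Step 4: Since 15 > 12, |h| < |g| on |z| = 1, so by Rouche f has the same number of zeros as g inside |z| < 1
Step 5: g(z) = 15z^7 has 7 zeros (at the origin, multiplicity 7) inside |z| < 1. Answer = 7

7


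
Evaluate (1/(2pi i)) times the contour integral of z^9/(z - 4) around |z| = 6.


Step 1: f(z) = z^9, a = 4 is inside |z| = 6
Step 2: By Cauchy integral formula: (1/(2pi*i)) * integral = f(a)
Step 3: f(4) = 4^9 = 262144

262144


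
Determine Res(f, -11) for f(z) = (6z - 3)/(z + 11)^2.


Step 1: Pole of order 2 at z = -11
Step 2: Res = lim d/dz [(z + 11)^2 * f(z)] as z -> -11
Step 3: (z + 11)^2 * f(z) = 6z - 3
Step 4: d/dz[6z - 3] = 6

6


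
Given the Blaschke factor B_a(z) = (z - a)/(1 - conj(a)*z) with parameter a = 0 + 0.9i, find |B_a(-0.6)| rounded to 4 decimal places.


Step 1: Numerator z0 - a = -0.6 - (0 + 0.9i) = -0.6 - 0.9i
Step 2: Denominator 1 - conj(a)*z0 = 1 - (0 - 0.9i)*(-0.6) = 1 - 0.54i
Step 3: |z0 - a|^2 = (-0.6)^2 + (-0.9)^2 = 1.17; |1 - conj(a)*z0|^2 = 1^2 + (-0.54)^2 = 1.2916
Step 4: |B_a(-0.6)| = sqrt(1.17 / 1.2916) = sqrt(0.905853)
Step 5: = 0.9518

0.9518


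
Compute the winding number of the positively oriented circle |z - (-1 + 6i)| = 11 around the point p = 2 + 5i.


Step 1: Center c = (-1, 6), radius = 11
Step 2: |p - c|^2 = 3^2 + (-1)^2 = 10
Step 3: r^2 = 121
Step 4: |p-c| < r so winding number = 1

1


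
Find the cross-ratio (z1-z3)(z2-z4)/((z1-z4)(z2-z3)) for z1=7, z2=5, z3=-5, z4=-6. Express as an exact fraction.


Step 1: (z1-z3)(z2-z4) = 12 * 11 = 132
Step 2: (z1-z4)(z2-z3) = 13 * 10 = 130
Step 3: Cross-ratio = 132/130 = 66/65

66/65


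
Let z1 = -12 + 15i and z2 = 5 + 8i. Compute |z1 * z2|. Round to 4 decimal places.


Step 1: |z1| = sqrt((-12)^2 + 15^2) = sqrt(369)
Step 2: |z2| = sqrt(5^2 + 8^2) = sqrt(89)
Step 3: |z1*z2| = |z1|*|z2| = sqrt(369) * sqrt(89) = sqrt(369 * 89) = sqrt(32841)
Step 4: = 181.2209

181.2209


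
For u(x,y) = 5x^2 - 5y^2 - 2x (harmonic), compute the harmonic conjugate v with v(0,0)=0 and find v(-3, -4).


Step 1: v_x = -u_y = 10y + 0
Step 2: v_y = u_x = 10x - 2
Step 3: v = 10xy - 2y + C
Step 4: v(0,0) = 0 => C = 0
Step 5: v(-3, -4) = 128

128


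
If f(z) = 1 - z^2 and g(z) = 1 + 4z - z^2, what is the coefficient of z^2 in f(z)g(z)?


Step 1: z^2 term in f*g comes from: (1)*(-z^2) + (0)*(4z) + (-z^2)*(1)
Step 2: = -1 + 0 - 1
Step 3: = -2

-2


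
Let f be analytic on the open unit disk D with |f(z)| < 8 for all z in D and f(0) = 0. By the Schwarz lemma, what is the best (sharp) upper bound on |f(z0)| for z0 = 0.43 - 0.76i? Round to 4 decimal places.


Step 1: g = f/8 maps D -> D with g(0) = 0, so by the Schwarz lemma |g(z)| <= |z|, i.e. |f(z)| <= 8|z|; this is sharp (f(z) = 8z).
Step 2: |z0|^2 = 0.43^2 + (-0.76)^2 = 0.7625
Step 3: |z0| = sqrt(0.7625) = 0.873212
Step 4: Best bound = 8 * |z0| = 8 * 0.873212 = 6.9857

6.9857


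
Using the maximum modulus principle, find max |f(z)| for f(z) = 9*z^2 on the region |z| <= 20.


Step 1: On |z| = 20, |f(z)| = 9 * |z|^2 = 9 * 20^2
Step 2: By maximum modulus principle, maximum is on boundary.
Step 3: Maximum = 9 * 400 = 3600

3600


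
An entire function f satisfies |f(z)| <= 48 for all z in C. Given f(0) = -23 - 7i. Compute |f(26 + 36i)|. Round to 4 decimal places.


Step 1: By Liouville's theorem, a bounded entire function is constant.
Step 2: f(z) = f(0) = -23 - 7i for all z.
Step 3: |f(w)| = |-23 - 7i| = sqrt(529 + 49)
Step 4: = 24.0416

24.0416


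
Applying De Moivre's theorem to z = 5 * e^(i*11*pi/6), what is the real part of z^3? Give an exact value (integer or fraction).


Step 1: By De Moivre's theorem, z^3 = 5^3 * e^(i*3*11*pi/6) = 125 * (cos(11*pi/2) + i*sin(11*pi/2))
Step 2: |z|^3 = 5^3 = 125
Step 3: Reduce the angle mod 2*pi: 11*pi/2 - 4*pi = 3*pi/2
Step 4: cos(3*pi/2) = 0
Step 5: Re(z^3) = 125 * 0 = 0

0


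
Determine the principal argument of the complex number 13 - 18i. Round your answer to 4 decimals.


Step 1: z = 13 - 18i
Step 2: arg(z) = atan2(-18, 13)
Step 3: arg(z) = -0.9453

-0.9453


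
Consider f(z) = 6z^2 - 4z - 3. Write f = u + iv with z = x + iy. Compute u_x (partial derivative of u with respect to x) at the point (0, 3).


Step 1: f(z) = 6(x+iy)^2 - 4(x+iy) - 3
Step 2: u = 6(x^2 - y^2) - 4x - 3
Step 3: u_x = 12x - 4
Step 4: At (0, 3): u_x = 0 - 4 = -4

-4


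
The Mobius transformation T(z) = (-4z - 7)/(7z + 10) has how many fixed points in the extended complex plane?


Step 1: Fixed points satisfy T(z) = z
Step 2: 7z^2 + 14z + 7 = 0
Step 3: Discriminant = 14^2 - 4*7*7 = 0
Step 4: Number of fixed points = 1

1


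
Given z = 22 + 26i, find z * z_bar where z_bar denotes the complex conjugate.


Step 1: conj(z) = 22 - 26i
Step 2: z * conj(z) = 22^2 + 26^2
Step 3: = 484 + 676 = 1160

1160


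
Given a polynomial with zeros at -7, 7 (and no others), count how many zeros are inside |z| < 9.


Step 1: Check each root:
  z = -7: |-7| = 7 < 9
  z = 7: |7| = 7 < 9
Step 2: Count = 2

2


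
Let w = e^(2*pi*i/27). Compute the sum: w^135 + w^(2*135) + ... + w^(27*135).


Step 1: The sum sum_{j=1}^{n} w^(k*j) equals n if n | k, else 0.
Step 2: Here n = 27, k = 135
Step 3: Does n divide k? 27 | 135 -> True
Step 4: Sum = 27

27


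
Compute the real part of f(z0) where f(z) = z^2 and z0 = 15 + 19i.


Step 1: z0 = 15 + 19i
Step 2: z0^2 = 15^2 - 19^2 + 570i
Step 3: real part = 225 - 361 = -136

-136


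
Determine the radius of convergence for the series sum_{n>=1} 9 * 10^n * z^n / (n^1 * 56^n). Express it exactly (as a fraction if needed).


Step 1: General term a_n = 9 * 10^n / (n^1 * 56^n)
Step 2: By the root test, |a_n|^(1/n) = 9^(1/n) * 10 / (n^(1/n) * 56) -> 10/56 as n -> infinity (since 9^(1/n) -> 1 and n^(1/n) -> 1)
Step 3: R = 1/lim|a_n|^(1/n) = 56/10 = 28/5

28/5


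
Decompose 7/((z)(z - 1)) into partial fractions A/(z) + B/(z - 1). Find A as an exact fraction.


Step 1: Multiply both sides by (z) and set z = 0
Step 2: A = 7 / (0 - 1)
Step 3: A = 7 / (-1)
Step 4: A = -7

-7


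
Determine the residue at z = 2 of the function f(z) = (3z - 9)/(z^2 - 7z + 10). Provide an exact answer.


Step 1: Q(z) = z^2 - 7z + 10 = (z - 2)(z - 5)
Step 2: Q'(z) = 2z - 7
Step 3: Q'(2) = -3, P(2) = -3
Step 4: Res = P(2)/Q'(2) = -3/(-3) = 1

1


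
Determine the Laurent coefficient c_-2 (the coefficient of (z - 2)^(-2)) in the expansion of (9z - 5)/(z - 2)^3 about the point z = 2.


Step 1: Write the numerator in powers of (z - 2): 9z - 5 = 9(z - 2) + (9*2 - 5) = 9(z - 2) + 13
Step 2: Divide by (z - 2)^3: f(z) = 13(z - 2)^(-3) + 9(z - 2)^(-2)
Step 3: This finite sum is the Laurent series of f about z = 2.
Step 4: Coefficient of (z - 2)^(-2) = coefficient of (z - 2) in the re-centred numerator = 9

9


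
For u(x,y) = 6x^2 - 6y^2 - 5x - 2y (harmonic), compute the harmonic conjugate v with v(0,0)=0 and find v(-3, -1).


Step 1: v_x = -u_y = 12y + 2
Step 2: v_y = u_x = 12x - 5
Step 3: v = 12xy + 2x - 5y + C
Step 4: v(0,0) = 0 => C = 0
Step 5: v(-3, -1) = 35

35


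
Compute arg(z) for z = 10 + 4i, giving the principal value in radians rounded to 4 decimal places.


Step 1: z = 10 + 4i
Step 2: arg(z) = atan2(4, 10)
Step 3: arg(z) = 0.3805

0.3805


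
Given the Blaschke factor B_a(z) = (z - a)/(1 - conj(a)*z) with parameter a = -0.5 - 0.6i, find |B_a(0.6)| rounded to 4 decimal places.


Step 1: Numerator z0 - a = 0.6 - (-0.5 - 0.6i) = 1.1 + 0.6i
Step 2: Denominator 1 - conj(a)*z0 = 1 - (-0.5 + 0.6i)*0.6 = 1.3 - 0.36i
Step 3: |z0 - a|^2 = 1.1^2 + 0.6^2 = 1.57; |1 - conj(a)*z0|^2 = 1.3^2 + (-0.36)^2 = 1.8196
Step 4: |B_a(0.6)| = sqrt(1.57 / 1.8196) = sqrt(0.862827)
Step 5: = 0.9289

0.9289


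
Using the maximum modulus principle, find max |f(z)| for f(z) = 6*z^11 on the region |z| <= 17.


Step 1: On |z| = 17, |f(z)| = 6 * |z|^11 = 6 * 17^11
Step 2: By maximum modulus principle, maximum is on boundary.
Step 3: Maximum = 6 * 34271896307633 = 205631377845798

205631377845798


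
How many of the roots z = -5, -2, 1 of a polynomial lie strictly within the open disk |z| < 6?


Step 1: Check each root:
  z = -5: |-5| = 5 < 6
  z = -2: |-2| = 2 < 6
  z = 1: |1| = 1 < 6
Step 2: Count = 3

3


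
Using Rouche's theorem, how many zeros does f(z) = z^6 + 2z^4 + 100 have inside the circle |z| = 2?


Step 1: On |z| = 2 the three terms have sizes |z^6| = 2^6 = 64, |2z^4| = 2*2^4 = 32, |100| = 100
Step 2: The dominant term is g(z) = 100; let h(z) = z^6 + 2z^4 so f = g + h
Step 3: On |z| = 2: |g| = 100 and |h| <= 64 + 32 = 96
Step 4: Since 100 > 96, |h| < |g| on |z| = 2, so by Rouche f has the same number of zeros as g inside |z| < 2
Step 5: g(z) = 100 is a nonzero constant with no zeros inside |z| < 2. Answer = 0

0


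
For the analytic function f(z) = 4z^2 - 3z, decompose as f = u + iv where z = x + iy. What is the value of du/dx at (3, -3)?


Step 1: f(z) = 4(x+iy)^2 - 3(x+iy) + 0
Step 2: u = 4(x^2 - y^2) - 3x + 0
Step 3: u_x = 8x - 3
Step 4: At (3, -3): u_x = 24 - 3 = 21

21


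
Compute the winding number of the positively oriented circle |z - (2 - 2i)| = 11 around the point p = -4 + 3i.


Step 1: Center c = (2, -2), radius = 11
Step 2: |p - c|^2 = (-6)^2 + 5^2 = 61
Step 3: r^2 = 121
Step 4: |p-c| < r so winding number = 1

1


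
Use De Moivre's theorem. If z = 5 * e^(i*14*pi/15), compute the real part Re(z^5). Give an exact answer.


Step 1: By De Moivre's theorem, z^5 = 5^5 * e^(i*5*14*pi/15) = 3125 * (cos(14*pi/3) + i*sin(14*pi/3))
Step 2: |z|^5 = 5^5 = 3125
Step 3: Reduce the angle mod 2*pi: 14*pi/3 - 4*pi = 2*pi/3
Step 4: cos(2*pi/3) = -1/2
Step 5: Re(z^5) = 3125 * (-1/2) = -3125/2

-3125/2


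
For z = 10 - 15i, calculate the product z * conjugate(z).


Step 1: conj(z) = 10 + 15i
Step 2: z * conj(z) = 10^2 + (-15)^2
Step 3: = 100 + 225 = 325

325


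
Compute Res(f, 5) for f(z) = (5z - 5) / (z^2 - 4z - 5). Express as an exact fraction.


Step 1: Q(z) = z^2 - 4z - 5 = (z - 5)(z + 1)
Step 2: Q'(z) = 2z - 4
Step 3: Q'(5) = 6, P(5) = 20
Step 4: Res = P(5)/Q'(5) = 20/6 = 10/3

10/3


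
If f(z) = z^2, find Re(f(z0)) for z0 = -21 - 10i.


Step 1: z0 = -21 - 10i
Step 2: z0^2 = (-21)^2 - (-10)^2 + 420i
Step 3: real part = 441 - 100 = 341

341


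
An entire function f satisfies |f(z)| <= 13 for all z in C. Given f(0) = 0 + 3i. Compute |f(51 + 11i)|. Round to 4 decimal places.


Step 1: By Liouville's theorem, a bounded entire function is constant.
Step 2: f(z) = f(0) = 0 + 3i for all z.
Step 3: |f(w)| = |0 + 3i| = sqrt(0 + 9)
Step 4: = 3.0

3.0


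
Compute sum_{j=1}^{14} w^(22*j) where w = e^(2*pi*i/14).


Step 1: The sum sum_{j=1}^{n} w^(k*j) equals n if n | k, else 0.
Step 2: Here n = 14, k = 22
Step 3: Does n divide k? 14 | 22 -> False
Step 4: Sum = 0

0


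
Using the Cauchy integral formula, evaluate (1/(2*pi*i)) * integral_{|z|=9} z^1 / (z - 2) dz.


Step 1: f(z) = z^1, a = 2 is inside |z| = 9
Step 2: By Cauchy integral formula: (1/(2pi*i)) * integral = f(a)
Step 3: f(2) = 2^1 = 2

2


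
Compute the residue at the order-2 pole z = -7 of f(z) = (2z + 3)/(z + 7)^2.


Step 1: Pole of order 2 at z = -7
Step 2: Res = lim d/dz [(z + 7)^2 * f(z)] as z -> -7
Step 3: (z + 7)^2 * f(z) = 2z + 3
Step 4: d/dz[2z + 3] = 2

2


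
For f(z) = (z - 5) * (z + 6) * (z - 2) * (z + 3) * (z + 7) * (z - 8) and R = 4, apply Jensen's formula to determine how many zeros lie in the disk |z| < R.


Jensen's formula: (1/2pi)*integral log|f(Re^it)|dt = log|f(0)| + sum_{|a_k|<R} log(R/|a_k|)
Step 1: f(0) = (-5) * 6 * (-2) * 3 * 7 * (-8) = -10080
Step 2: log|f(0)| = log|5| + log|-6| + log|2| + log|-3| + log|-7| + log|8| = 9.2183
Step 3: Zeros inside |z| < 4: 2, -3
Step 4: Jensen sum = log(4/2) + log(4/3) = 0.9808
Step 5: n(R) = number of terms in the Jensen sum = count of zeros inside |z| < 4 = 2

2


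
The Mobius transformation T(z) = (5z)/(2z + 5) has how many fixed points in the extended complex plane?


Step 1: Fixed points satisfy T(z) = z
Step 2: 2z^2 = 0
Step 3: Discriminant = 0^2 - 4*2*0 = 0
Step 4: Number of fixed points = 1

1


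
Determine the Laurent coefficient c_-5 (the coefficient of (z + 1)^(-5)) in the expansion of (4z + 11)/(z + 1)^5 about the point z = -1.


Step 1: Write the numerator in powers of (z + 1): 4z + 11 = 4(z + 1) + (4*(-1) + 11) = 4(z + 1) + 7
Step 2: Divide by (z + 1)^5: f(z) = 7(z + 1)^(-5) + 4(z + 1)^(-4)
Step 3: This finite sum is the Laurent series of f about z = -1.
Step 4: Coefficient of (z + 1)^(-5) = 4*(-1) + 11 = 7

7


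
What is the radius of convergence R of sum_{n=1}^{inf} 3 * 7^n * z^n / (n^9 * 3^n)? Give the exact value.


Step 1: General term a_n = 3 * 7^n / (n^9 * 3^n)
Step 2: By the root test, |a_n|^(1/n) = 3^(1/n) * 7 / (n^(9/n) * 3) -> 7/3 as n -> infinity (since 3^(1/n) -> 1 and n^(9/n) -> 1)
Step 3: R = 1/lim|a_n|^(1/n) = 3/7

3/7


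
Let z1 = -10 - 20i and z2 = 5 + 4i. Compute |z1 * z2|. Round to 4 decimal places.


Step 1: |z1| = sqrt((-10)^2 + (-20)^2) = sqrt(500)
Step 2: |z2| = sqrt(5^2 + 4^2) = sqrt(41)
Step 3: |z1*z2| = |z1|*|z2| = sqrt(500) * sqrt(41) = sqrt(500 * 41) = sqrt(20500)
Step 4: = 143.1782

143.1782


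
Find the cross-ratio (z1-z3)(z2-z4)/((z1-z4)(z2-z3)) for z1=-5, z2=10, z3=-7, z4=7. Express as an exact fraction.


Step 1: (z1-z3)(z2-z4) = 2 * 3 = 6
Step 2: (z1-z4)(z2-z3) = (-12) * 17 = -204
Step 3: Cross-ratio = -6/204 = -1/34

-1/34


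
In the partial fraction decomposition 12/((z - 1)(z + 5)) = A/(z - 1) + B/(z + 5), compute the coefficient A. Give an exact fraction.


Step 1: Multiply both sides by (z - 1) and set z = 1
Step 2: A = 12 / (1 + 5)
Step 3: A = 12 / 6
Step 4: A = 2

2


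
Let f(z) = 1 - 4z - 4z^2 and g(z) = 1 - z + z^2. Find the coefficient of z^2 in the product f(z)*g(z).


Step 1: z^2 term in f*g comes from: (1)*(z^2) + (-4z)*(-z) + (-4z^2)*(1)
Step 2: = 1 + 4 - 4
Step 3: = 1

1


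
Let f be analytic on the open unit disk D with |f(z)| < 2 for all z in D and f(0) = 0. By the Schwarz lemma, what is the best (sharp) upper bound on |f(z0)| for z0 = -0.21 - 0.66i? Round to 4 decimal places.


Step 1: g = f/2 maps D -> D with g(0) = 0, so by the Schwarz lemma |g(z)| <= |z|, i.e. |f(z)| <= 2|z|; this is sharp (f(z) = 2z).
Step 2: |z0|^2 = (-0.21)^2 + (-0.66)^2 = 0.4797
Step 3: |z0| = sqrt(0.4797) = 0.692604
Step 4: Best bound = 2 * |z0| = 2 * 0.692604 = 1.3852

1.3852


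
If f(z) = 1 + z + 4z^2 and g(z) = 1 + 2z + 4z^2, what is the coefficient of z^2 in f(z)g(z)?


Step 1: z^2 term in f*g comes from: (1)*(4z^2) + (z)*(2z) + (4z^2)*(1)
Step 2: = 4 + 2 + 4
Step 3: = 10

10


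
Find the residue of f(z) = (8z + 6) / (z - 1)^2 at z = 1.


Step 1: Pole of order 2 at z = 1
Step 2: Res = lim d/dz [(z - 1)^2 * f(z)] as z -> 1
Step 3: (z - 1)^2 * f(z) = 8z + 6
Step 4: d/dz[8z + 6] = 8

8


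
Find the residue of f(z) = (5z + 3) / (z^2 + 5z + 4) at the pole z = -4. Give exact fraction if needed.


Step 1: Q(z) = z^2 + 5z + 4 = (z + 4)(z + 1)
Step 2: Q'(z) = 2z + 5
Step 3: Q'(-4) = -3, P(-4) = -17
Step 4: Res = P(-4)/Q'(-4) = -17/(-3) = 17/3

17/3


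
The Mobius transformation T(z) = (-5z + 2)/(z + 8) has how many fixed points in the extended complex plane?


Step 1: Fixed points satisfy T(z) = z
Step 2: z^2 + 13z - 2 = 0
Step 3: Discriminant = 13^2 - 4*1*(-2) = 177
Step 4: Number of fixed points = 2

2


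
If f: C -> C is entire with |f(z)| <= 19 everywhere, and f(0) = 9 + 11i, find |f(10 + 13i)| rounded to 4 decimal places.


Step 1: By Liouville's theorem, a bounded entire function is constant.
Step 2: f(z) = f(0) = 9 + 11i for all z.
Step 3: |f(w)| = |9 + 11i| = sqrt(81 + 121)
Step 4: = 14.2127

14.2127


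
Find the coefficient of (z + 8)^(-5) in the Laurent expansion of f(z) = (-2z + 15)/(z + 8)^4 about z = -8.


Step 1: Write the numerator in powers of (z + 8): -2z + 15 = -2(z + 8) + (-2*(-8) + 15) = -2(z + 8) + 31
Step 2: Divide by (z + 8)^4: f(z) = 31(z + 8)^(-4) - 2(z + 8)^(-3)
Step 3: This finite sum is the Laurent series of f about z = -8.
Step 4: Only the powers -4 and -3 appear, so the coefficient of (z + 8)^(-5) = 0

0


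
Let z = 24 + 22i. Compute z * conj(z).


Step 1: conj(z) = 24 - 22i
Step 2: z * conj(z) = 24^2 + 22^2
Step 3: = 576 + 484 = 1060

1060


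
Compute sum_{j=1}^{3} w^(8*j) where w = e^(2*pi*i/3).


Step 1: The sum sum_{j=1}^{n} w^(k*j) equals n if n | k, else 0.
Step 2: Here n = 3, k = 8
Step 3: Does n divide k? 3 | 8 -> False
Step 4: Sum = 0

0


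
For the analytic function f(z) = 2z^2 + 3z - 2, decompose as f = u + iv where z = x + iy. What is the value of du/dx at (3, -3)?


Step 1: f(z) = 2(x+iy)^2 + 3(x+iy) - 2
Step 2: u = 2(x^2 - y^2) + 3x - 2
Step 3: u_x = 4x + 3
Step 4: At (3, -3): u_x = 12 + 3 = 15

15


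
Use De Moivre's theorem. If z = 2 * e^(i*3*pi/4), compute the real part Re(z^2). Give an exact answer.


Step 1: By De Moivre's theorem, z^2 = 2^2 * e^(i*2*3*pi/4) = 4 * (cos(3*pi/2) + i*sin(3*pi/2))
Step 2: |z|^2 = 2^2 = 4
Step 3: The angle 3*pi/2 already lies in [0, 2*pi)
Step 4: cos(3*pi/2) = 0
Step 5: Re(z^2) = 4 * 0 = 0

0


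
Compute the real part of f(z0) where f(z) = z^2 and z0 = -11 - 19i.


Step 1: z0 = -11 - 19i
Step 2: z0^2 = (-11)^2 - (-19)^2 + 418i
Step 3: real part = 121 - 361 = -240

-240


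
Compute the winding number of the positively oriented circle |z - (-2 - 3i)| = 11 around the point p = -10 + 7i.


Step 1: Center c = (-2, -3), radius = 11
Step 2: |p - c|^2 = (-8)^2 + 10^2 = 164
Step 3: r^2 = 121
Step 4: |p-c| > r so winding number = 0

0


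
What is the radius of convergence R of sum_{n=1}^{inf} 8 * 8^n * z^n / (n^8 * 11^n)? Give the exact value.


Step 1: General term a_n = 8 * 8^n / (n^8 * 11^n)
Step 2: By the root test, |a_n|^(1/n) = 8^(1/n) * 8 / (n^(8/n) * 11) -> 8/11 as n -> infinity (since 8^(1/n) -> 1 and n^(8/n) -> 1)
Step 3: R = 1/lim|a_n|^(1/n) = 11/8

11/8


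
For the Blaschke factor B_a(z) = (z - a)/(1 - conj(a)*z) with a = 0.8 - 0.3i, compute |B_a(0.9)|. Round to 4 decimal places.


Step 1: Numerator z0 - a = 0.9 - (0.8 - 0.3i) = 0.1 + 0.3i
Step 2: Denominator 1 - conj(a)*z0 = 1 - (0.8 + 0.3i)*0.9 = 0.28 - 0.27i
Step 3: |z0 - a|^2 = 0.1^2 + 0.3^2 = 0.1; |1 - conj(a)*z0|^2 = 0.28^2 + (-0.27)^2 = 0.1513
Step 4: |B_a(0.9)| = sqrt(0.1 / 0.1513) = sqrt(0.660939)
Step 5: = 0.813

0.813


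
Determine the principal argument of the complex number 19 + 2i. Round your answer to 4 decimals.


Step 1: z = 19 + 2i
Step 2: arg(z) = atan2(2, 19)
Step 3: arg(z) = 0.1049

0.1049


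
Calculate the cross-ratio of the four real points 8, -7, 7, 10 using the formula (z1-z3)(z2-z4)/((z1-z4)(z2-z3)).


Step 1: (z1-z3)(z2-z4) = 1 * (-17) = -17
Step 2: (z1-z4)(z2-z3) = (-2) * (-14) = 28
Step 3: Cross-ratio = -17/28 = -17/28

-17/28


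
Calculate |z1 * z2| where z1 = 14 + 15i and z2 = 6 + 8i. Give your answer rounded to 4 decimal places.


Step 1: |z1| = sqrt(14^2 + 15^2) = sqrt(421)
Step 2: |z2| = sqrt(6^2 + 8^2) = sqrt(100)
Step 3: |z1*z2| = |z1|*|z2| = sqrt(421) * sqrt(100) = sqrt(421 * 100) = sqrt(42100)
Step 4: = 205.1828

205.1828


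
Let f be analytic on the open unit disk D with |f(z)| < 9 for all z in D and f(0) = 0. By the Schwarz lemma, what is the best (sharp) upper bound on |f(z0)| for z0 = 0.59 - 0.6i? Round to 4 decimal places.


Step 1: g = f/9 maps D -> D with g(0) = 0, so by the Schwarz lemma |g(z)| <= |z|, i.e. |f(z)| <= 9|z|; this is sharp (f(z) = 9z).
Step 2: |z0|^2 = 0.59^2 + (-0.6)^2 = 0.7081
Step 3: |z0| = sqrt(0.7081) = 0.841487
Step 4: Best bound = 9 * |z0| = 9 * 0.841487 = 7.5734

7.5734


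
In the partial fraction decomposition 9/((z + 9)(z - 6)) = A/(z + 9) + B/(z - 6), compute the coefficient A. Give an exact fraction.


Step 1: Multiply both sides by (z + 9) and set z = -9
Step 2: A = 9 / (-9 - 6)
Step 3: A = 9 / (-15)
Step 4: A = -3/5

-3/5


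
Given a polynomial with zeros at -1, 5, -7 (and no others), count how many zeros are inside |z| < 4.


Step 1: Check each root:
  z = -1: |-1| = 1 < 4
  z = 5: |5| = 5 >= 4
  z = -7: |-7| = 7 >= 4
Step 2: Count = 1

1


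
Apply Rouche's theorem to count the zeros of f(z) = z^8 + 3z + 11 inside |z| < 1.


Step 1: On |z| = 1 the three terms have sizes |z^8| = 1^8 = 1, |3z| = 3*1 = 3, |11| = 11
Step 2: The dominant term is g(z) = 11; let h(z) = z^8 + 3z so f = g + h
Step 3: On |z| = 1: |g| = 11 and |h| <= 1 + 3 = 4
Step 4: Since 11 > 4, |h| < |g| on |z| = 1, so by Rouche f has the same number of zeros as g inside |z| < 1
Step 5: g(z) = 11 is a nonzero constant with no zeros inside |z| < 1. Answer = 0

0


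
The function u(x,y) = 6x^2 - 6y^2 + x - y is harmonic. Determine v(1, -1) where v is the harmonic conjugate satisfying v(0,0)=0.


Step 1: v_x = -u_y = 12y + 1
Step 2: v_y = u_x = 12x + 1
Step 3: v = 12xy + x + y + C
Step 4: v(0,0) = 0 => C = 0
Step 5: v(1, -1) = -12

-12


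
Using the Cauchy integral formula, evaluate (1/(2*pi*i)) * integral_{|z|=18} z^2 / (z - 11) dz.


Step 1: f(z) = z^2, a = 11 is inside |z| = 18
Step 2: By Cauchy integral formula: (1/(2pi*i)) * integral = f(a)
Step 3: f(11) = 11^2 = 121

121


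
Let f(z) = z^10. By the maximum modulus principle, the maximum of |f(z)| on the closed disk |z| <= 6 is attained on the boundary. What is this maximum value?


Step 1: On |z| = 6, |f(z)| = |z|^10 = 6^10
Step 2: By maximum modulus principle, maximum is on boundary.
Step 3: Maximum = 60466176 = 60466176

60466176


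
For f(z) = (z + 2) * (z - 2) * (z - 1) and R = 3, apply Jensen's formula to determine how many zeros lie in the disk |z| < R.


Jensen's formula: (1/2pi)*integral log|f(Re^it)|dt = log|f(0)| + sum_{|a_k|<R} log(R/|a_k|)
Step 1: f(0) = 2 * (-2) * (-1) = 4
Step 2: log|f(0)| = log|-2| + log|2| + log|1| = 1.3863
Step 3: Zeros inside |z| < 3: -2, 2, 1
Step 4: Jensen sum = log(3/2) + log(3/2) + log(3/1) = 1.9095
Step 5: n(R) = number of terms in the Jensen sum = count of zeros inside |z| < 3 = 3

3


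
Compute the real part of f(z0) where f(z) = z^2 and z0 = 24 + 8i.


Step 1: z0 = 24 + 8i
Step 2: z0^2 = 24^2 - 8^2 + 384i
Step 3: real part = 576 - 64 = 512

512


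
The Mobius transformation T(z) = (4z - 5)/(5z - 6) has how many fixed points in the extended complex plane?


Step 1: Fixed points satisfy T(z) = z
Step 2: 5z^2 - 10z + 5 = 0
Step 3: Discriminant = (-10)^2 - 4*5*5 = 0
Step 4: Number of fixed points = 1

1


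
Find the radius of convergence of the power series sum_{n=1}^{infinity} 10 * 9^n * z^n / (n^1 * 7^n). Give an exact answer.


Step 1: General term a_n = 10 * 9^n / (n^1 * 7^n)
Step 2: By the root test, |a_n|^(1/n) = 10^(1/n) * 9 / (n^(1/n) * 7) -> 9/7 as n -> infinity (since 10^(1/n) -> 1 and n^(1/n) -> 1)
Step 3: R = 1/lim|a_n|^(1/n) = 7/9

7/9


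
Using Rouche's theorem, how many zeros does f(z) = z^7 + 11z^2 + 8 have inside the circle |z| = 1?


Step 1: On |z| = 1 the three terms have sizes |z^7| = 1^7 = 1, |11z^2| = 11*1^2 = 11, |8| = 8
Step 2: The dominant term is g(z) = 11z^2; let h(z) = z^7 + 8 so f = g + h
Step 3: On |z| = 1: |g| = 11 and |h| <= 1 + 8 = 9
Step 4: Since 11 > 9, |h| < |g| on |z| = 1, so by Rouche f has the same number of zeros as g inside |z| < 1
Step 5: g(z) = 11z^2 has 2 zeros (at the origin, multiplicity 2) inside |z| < 1. Answer = 2

2


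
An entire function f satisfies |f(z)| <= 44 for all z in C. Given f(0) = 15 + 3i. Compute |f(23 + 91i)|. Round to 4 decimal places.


Step 1: By Liouville's theorem, a bounded entire function is constant.
Step 2: f(z) = f(0) = 15 + 3i for all z.
Step 3: |f(w)| = |15 + 3i| = sqrt(225 + 9)
Step 4: = 15.2971

15.2971


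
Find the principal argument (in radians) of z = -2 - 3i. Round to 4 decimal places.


Step 1: z = -2 - 3i
Step 2: arg(z) = atan2(-3, -2)
Step 3: arg(z) = -2.1588

-2.1588


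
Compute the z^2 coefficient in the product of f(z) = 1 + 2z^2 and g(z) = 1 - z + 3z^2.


Step 1: z^2 term in f*g comes from: (1)*(3z^2) + (0)*(-z) + (2z^2)*(1)
Step 2: = 3 + 0 + 2
Step 3: = 5

5


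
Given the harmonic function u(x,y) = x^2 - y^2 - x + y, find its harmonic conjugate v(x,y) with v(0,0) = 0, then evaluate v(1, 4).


Step 1: v_x = -u_y = 2y - 1
Step 2: v_y = u_x = 2x - 1
Step 3: v = 2xy - x - y + C
Step 4: v(0,0) = 0 => C = 0
Step 5: v(1, 4) = 3

3


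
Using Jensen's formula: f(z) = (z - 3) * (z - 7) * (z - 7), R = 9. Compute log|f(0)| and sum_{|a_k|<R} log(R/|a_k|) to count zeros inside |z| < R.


Jensen's formula: (1/2pi)*integral log|f(Re^it)|dt = log|f(0)| + sum_{|a_k|<R} log(R/|a_k|)
Step 1: f(0) = (-3) * (-7) * (-7) = -147
Step 2: log|f(0)| = log|3| + log|7| + log|7| = 4.9904
Step 3: Zeros inside |z| < 9: 3, 7, 7
Step 4: Jensen sum = log(9/3) + log(9/7) + log(9/7) = 1.6012
Step 5: n(R) = number of terms in the Jensen sum = count of zeros inside |z| < 9 = 3

3


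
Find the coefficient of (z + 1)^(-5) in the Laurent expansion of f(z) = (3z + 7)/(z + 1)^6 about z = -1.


Step 1: Write the numerator in powers of (z + 1): 3z + 7 = 3(z + 1) + (3*(-1) + 7) = 3(z + 1) + 4
Step 2: Divide by (z + 1)^6: f(z) = 4(z + 1)^(-6) + 3(z + 1)^(-5)
Step 3: This finite sum is the Laurent series of f about z = -1.
Step 4: Coefficient of (z + 1)^(-5) = coefficient of (z + 1) in the re-centred numerator = 3

3


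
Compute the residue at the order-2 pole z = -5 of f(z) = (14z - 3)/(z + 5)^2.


Step 1: Pole of order 2 at z = -5
Step 2: Res = lim d/dz [(z + 5)^2 * f(z)] as z -> -5
Step 3: (z + 5)^2 * f(z) = 14z - 3
Step 4: d/dz[14z - 3] = 14

14


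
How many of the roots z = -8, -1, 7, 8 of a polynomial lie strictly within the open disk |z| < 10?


Step 1: Check each root:
  z = -8: |-8| = 8 < 10
  z = -1: |-1| = 1 < 10
  z = 7: |7| = 7 < 10
  z = 8: |8| = 8 < 10
Step 2: Count = 4

4


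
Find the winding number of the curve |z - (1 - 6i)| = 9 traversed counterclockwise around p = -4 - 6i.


Step 1: Center c = (1, -6), radius = 9
Step 2: |p - c|^2 = (-5)^2 + 0^2 = 25
Step 3: r^2 = 81
Step 4: |p-c| < r so winding number = 1

1


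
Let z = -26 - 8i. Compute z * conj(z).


Step 1: conj(z) = -26 + 8i
Step 2: z * conj(z) = (-26)^2 + (-8)^2
Step 3: = 676 + 64 = 740

740


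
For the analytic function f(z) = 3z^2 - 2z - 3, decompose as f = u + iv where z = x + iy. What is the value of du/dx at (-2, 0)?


Step 1: f(z) = 3(x+iy)^2 - 2(x+iy) - 3
Step 2: u = 3(x^2 - y^2) - 2x - 3
Step 3: u_x = 6x - 2
Step 4: At (-2, 0): u_x = -12 - 2 = -14

-14


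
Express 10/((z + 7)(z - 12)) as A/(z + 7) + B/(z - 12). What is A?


Step 1: Multiply both sides by (z + 7) and set z = -7
Step 2: A = 10 / (-7 - 12)
Step 3: A = 10 / (-19)
Step 4: A = -10/19

-10/19


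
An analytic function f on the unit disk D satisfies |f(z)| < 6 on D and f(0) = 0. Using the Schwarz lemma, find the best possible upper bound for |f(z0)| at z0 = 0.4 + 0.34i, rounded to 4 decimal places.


Step 1: g = f/6 maps D -> D with g(0) = 0, so by the Schwarz lemma |g(z)| <= |z|, i.e. |f(z)| <= 6|z|; this is sharp (f(z) = 6z).
Step 2: |z0|^2 = 0.4^2 + 0.34^2 = 0.2756
Step 3: |z0| = sqrt(0.2756) = 0.524976
Step 4: Best bound = 6 * |z0| = 6 * 0.524976 = 3.1499

3.1499


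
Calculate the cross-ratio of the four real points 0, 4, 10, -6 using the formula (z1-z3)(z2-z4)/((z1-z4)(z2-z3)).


Step 1: (z1-z3)(z2-z4) = (-10) * 10 = -100
Step 2: (z1-z4)(z2-z3) = 6 * (-6) = -36
Step 3: Cross-ratio = 100/36 = 25/9

25/9


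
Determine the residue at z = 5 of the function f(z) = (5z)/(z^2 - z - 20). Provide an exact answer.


Step 1: Q(z) = z^2 - z - 20 = (z - 5)(z + 4)
Step 2: Q'(z) = 2z - 1
Step 3: Q'(5) = 9, P(5) = 25
Step 4: Res = P(5)/Q'(5) = 25/9 = 25/9

25/9


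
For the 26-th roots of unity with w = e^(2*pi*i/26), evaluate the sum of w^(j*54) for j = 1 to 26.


Step 1: The sum sum_{j=1}^{n} w^(k*j) equals n if n | k, else 0.
Step 2: Here n = 26, k = 54
Step 3: Does n divide k? 26 | 54 -> False
Step 4: Sum = 0

0


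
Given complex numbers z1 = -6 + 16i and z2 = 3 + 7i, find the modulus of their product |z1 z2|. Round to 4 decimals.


Step 1: |z1| = sqrt((-6)^2 + 16^2) = sqrt(292)
Step 2: |z2| = sqrt(3^2 + 7^2) = sqrt(58)
Step 3: |z1*z2| = |z1|*|z2| = sqrt(292) * sqrt(58) = sqrt(292 * 58) = sqrt(16936)
Step 4: = 130.1384

130.1384


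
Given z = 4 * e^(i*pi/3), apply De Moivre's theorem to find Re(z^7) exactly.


Step 1: By De Moivre's theorem, z^7 = 4^7 * e^(i*7*pi/3) = 16384 * (cos(7*pi/3) + i*sin(7*pi/3))
Step 2: |z|^7 = 4^7 = 16384
Step 3: Reduce the angle mod 2*pi: 7*pi/3 - 2*pi = pi/3
Step 4: cos(pi/3) = 1/2
Step 5: Re(z^7) = 16384 * 1/2 = 8192

8192


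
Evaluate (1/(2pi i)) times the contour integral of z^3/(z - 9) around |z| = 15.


Step 1: f(z) = z^3, a = 9 is inside |z| = 15
Step 2: By Cauchy integral formula: (1/(2pi*i)) * integral = f(a)
Step 3: f(9) = 9^3 = 729

729


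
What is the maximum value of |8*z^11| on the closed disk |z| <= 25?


Step 1: On |z| = 25, |f(z)| = 8 * |z|^11 = 8 * 25^11
Step 2: By maximum modulus principle, maximum is on boundary.
Step 3: Maximum = 8 * 2384185791015625 = 19073486328125000

19073486328125000


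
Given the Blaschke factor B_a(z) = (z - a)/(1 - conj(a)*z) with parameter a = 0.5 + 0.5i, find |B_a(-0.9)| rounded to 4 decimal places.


Step 1: Numerator z0 - a = -0.9 - (0.5 + 0.5i) = -1.4 - 0.5i
Step 2: Denominator 1 - conj(a)*z0 = 1 - (0.5 - 0.5i)*(-0.9) = 1.45 - 0.45i
Step 3: |z0 - a|^2 = (-1.4)^2 + (-0.5)^2 = 2.21; |1 - conj(a)*z0|^2 = 1.45^2 + (-0.45)^2 = 2.305
Step 4: |B_a(-0.9)| = sqrt(2.21 / 2.305) = sqrt(0.958785)
Step 5: = 0.9792

0.9792


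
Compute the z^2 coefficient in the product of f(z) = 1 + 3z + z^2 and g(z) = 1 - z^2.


Step 1: z^2 term in f*g comes from: (1)*(-z^2) + (3z)*(0) + (z^2)*(1)
Step 2: = -1 + 0 + 1
Step 3: = 0

0


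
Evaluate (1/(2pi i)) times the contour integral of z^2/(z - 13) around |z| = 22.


Step 1: f(z) = z^2, a = 13 is inside |z| = 22
Step 2: By Cauchy integral formula: (1/(2pi*i)) * integral = f(a)
Step 3: f(13) = 13^2 = 169

169


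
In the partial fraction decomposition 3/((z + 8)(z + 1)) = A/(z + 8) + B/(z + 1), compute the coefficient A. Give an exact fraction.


Step 1: Multiply both sides by (z + 8) and set z = -8
Step 2: A = 3 / (-8 + 1)
Step 3: A = 3 / (-7)
Step 4: A = -3/7

-3/7


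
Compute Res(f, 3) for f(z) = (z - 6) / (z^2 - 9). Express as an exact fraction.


Step 1: Q(z) = z^2 - 9 = (z - 3)(z + 3)
Step 2: Q'(z) = 2z
Step 3: Q'(3) = 6, P(3) = -3
Step 4: Res = P(3)/Q'(3) = -3/6 = -1/2

-1/2


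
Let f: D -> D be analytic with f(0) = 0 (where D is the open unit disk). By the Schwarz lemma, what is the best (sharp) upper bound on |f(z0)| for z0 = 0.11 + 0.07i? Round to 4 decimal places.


Step 1: Schwarz lemma: if f: D -> D is analytic with f(0) = 0, then |f(z)| <= |z| for all z in D, and this is sharp (f(z) = z).
Step 2: |z0|^2 = 0.11^2 + 0.07^2 = 0.017
Step 3: |z0| = sqrt(0.017) = 0.130384
Step 4: Best bound = |z0| = 0.1304

0.1304


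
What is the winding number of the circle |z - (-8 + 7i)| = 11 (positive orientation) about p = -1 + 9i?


Step 1: Center c = (-8, 7), radius = 11
Step 2: |p - c|^2 = 7^2 + 2^2 = 53
Step 3: r^2 = 121
Step 4: |p-c| < r so winding number = 1

1


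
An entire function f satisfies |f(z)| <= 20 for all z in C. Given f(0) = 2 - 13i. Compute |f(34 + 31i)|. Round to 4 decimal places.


Step 1: By Liouville's theorem, a bounded entire function is constant.
Step 2: f(z) = f(0) = 2 - 13i for all z.
Step 3: |f(w)| = |2 - 13i| = sqrt(4 + 169)
Step 4: = 13.1529

13.1529


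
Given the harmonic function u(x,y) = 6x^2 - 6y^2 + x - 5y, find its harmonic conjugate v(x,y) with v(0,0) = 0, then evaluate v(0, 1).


Step 1: v_x = -u_y = 12y + 5
Step 2: v_y = u_x = 12x + 1
Step 3: v = 12xy + 5x + y + C
Step 4: v(0,0) = 0 => C = 0
Step 5: v(0, 1) = 1

1


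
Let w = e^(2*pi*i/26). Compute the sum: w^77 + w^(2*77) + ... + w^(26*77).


Step 1: The sum sum_{j=1}^{n} w^(k*j) equals n if n | k, else 0.
Step 2: Here n = 26, k = 77
Step 3: Does n divide k? 26 | 77 -> False
Step 4: Sum = 0

0


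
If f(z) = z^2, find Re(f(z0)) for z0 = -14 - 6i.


Step 1: z0 = -14 - 6i
Step 2: z0^2 = (-14)^2 - (-6)^2 + 168i
Step 3: real part = 196 - 36 = 160

160


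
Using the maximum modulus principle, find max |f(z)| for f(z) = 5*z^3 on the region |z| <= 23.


Step 1: On |z| = 23, |f(z)| = 5 * |z|^3 = 5 * 23^3
Step 2: By maximum modulus principle, maximum is on boundary.
Step 3: Maximum = 5 * 12167 = 60835

60835


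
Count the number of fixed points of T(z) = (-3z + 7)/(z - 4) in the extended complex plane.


Step 1: Fixed points satisfy T(z) = z
Step 2: z^2 - z - 7 = 0
Step 3: Discriminant = (-1)^2 - 4*1*(-7) = 29
Step 4: Number of fixed points = 2

2


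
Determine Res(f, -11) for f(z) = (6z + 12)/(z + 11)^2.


Step 1: Pole of order 2 at z = -11
Step 2: Res = lim d/dz [(z + 11)^2 * f(z)] as z -> -11
Step 3: (z + 11)^2 * f(z) = 6z + 12
Step 4: d/dz[6z + 12] = 6

6


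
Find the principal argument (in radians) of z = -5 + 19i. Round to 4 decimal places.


Step 1: z = -5 + 19i
Step 2: arg(z) = atan2(19, -5)
Step 3: arg(z) = 1.8281

1.8281


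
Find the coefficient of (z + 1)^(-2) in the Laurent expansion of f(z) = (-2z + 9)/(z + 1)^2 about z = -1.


Step 1: Write the numerator in powers of (z + 1): -2z + 9 = -2(z + 1) + (-2*(-1) + 9) = -2(z + 1) + 11
Step 2: Divide by (z + 1)^2: f(z) = 11(z + 1)^(-2) - 2(z + 1)^(-1)
Step 3: This finite sum is the Laurent series of f about z = -1.
Step 4: Coefficient of (z + 1)^(-2) = -2*(-1) + 9 = 11

11


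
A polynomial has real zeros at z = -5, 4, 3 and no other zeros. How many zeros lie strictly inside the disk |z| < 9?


Step 1: Check each root:
  z = -5: |-5| = 5 < 9
  z = 4: |4| = 4 < 9
  z = 3: |3| = 3 < 9
Step 2: Count = 3

3


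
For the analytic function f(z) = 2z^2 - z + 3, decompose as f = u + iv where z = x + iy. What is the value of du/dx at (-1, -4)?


Step 1: f(z) = 2(x+iy)^2 - (x+iy) + 3
Step 2: u = 2(x^2 - y^2) - x + 3
Step 3: u_x = 4x - 1
Step 4: At (-1, -4): u_x = -4 - 1 = -5

-5


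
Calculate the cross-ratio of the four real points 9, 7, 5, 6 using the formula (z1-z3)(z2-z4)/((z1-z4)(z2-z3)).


Step 1: (z1-z3)(z2-z4) = 4 * 1 = 4
Step 2: (z1-z4)(z2-z3) = 3 * 2 = 6
Step 3: Cross-ratio = 4/6 = 2/3

2/3


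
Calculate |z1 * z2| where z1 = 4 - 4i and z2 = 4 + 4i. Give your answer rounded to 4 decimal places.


Step 1: |z1| = sqrt(4^2 + (-4)^2) = sqrt(32)
Step 2: |z2| = sqrt(4^2 + 4^2) = sqrt(32)
Step 3: |z1*z2| = |z1|*|z2| = sqrt(32) * sqrt(32) = sqrt(32 * 32) = sqrt(1024)
Step 4: = 32.0

32.0


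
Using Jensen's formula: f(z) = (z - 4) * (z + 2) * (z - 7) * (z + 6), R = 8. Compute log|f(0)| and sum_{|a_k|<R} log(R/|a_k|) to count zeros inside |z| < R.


Jensen's formula: (1/2pi)*integral log|f(Re^it)|dt = log|f(0)| + sum_{|a_k|<R} log(R/|a_k|)
Step 1: f(0) = (-4) * 2 * (-7) * 6 = 336
Step 2: log|f(0)| = log|4| + log|-2| + log|7| + log|-6| = 5.8171
Step 3: Zeros inside |z| < 8: 4, -2, 7, -6
Step 4: Jensen sum = log(8/4) + log(8/2) + log(8/7) + log(8/6) = 2.5007
Step 5: n(R) = number of terms in the Jensen sum = count of zeros inside |z| < 8 = 4

4


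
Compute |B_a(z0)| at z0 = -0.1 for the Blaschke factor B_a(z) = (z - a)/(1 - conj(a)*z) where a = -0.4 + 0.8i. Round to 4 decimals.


Step 1: Numerator z0 - a = -0.1 - (-0.4 + 0.8i) = 0.3 - 0.8i
Step 2: Denominator 1 - conj(a)*z0 = 1 - (-0.4 - 0.8i)*(-0.1) = 0.96 - 0.08i
Step 3: |z0 - a|^2 = 0.3^2 + (-0.8)^2 = 0.73; |1 - conj(a)*z0|^2 = 0.96^2 + (-0.08)^2 = 0.928
Step 4: |B_a(-0.1)| = sqrt(0.73 / 0.928) = sqrt(0.786638)
Step 5: = 0.8869

0.8869


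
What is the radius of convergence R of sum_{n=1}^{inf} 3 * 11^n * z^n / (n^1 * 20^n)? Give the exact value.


Step 1: General term a_n = 3 * 11^n / (n^1 * 20^n)
Step 2: By the root test, |a_n|^(1/n) = 3^(1/n) * 11 / (n^(1/n) * 20) -> 11/20 as n -> infinity (since 3^(1/n) -> 1 and n^(1/n) -> 1)
Step 3: R = 1/lim|a_n|^(1/n) = 20/11

20/11


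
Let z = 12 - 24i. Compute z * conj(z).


Step 1: conj(z) = 12 + 24i
Step 2: z * conj(z) = 12^2 + (-24)^2
Step 3: = 144 + 576 = 720

720


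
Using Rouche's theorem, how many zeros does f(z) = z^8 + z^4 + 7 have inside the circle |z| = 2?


Step 1: On |z| = 2 the three terms have sizes |z^8| = 2^8 = 256, |z^4| = 2^4 = 16, |7| = 7
Step 2: The dominant term is g(z) = z^8; let h(z) = z^4 + 7 so f = g + h
Step 3: On |z| = 2: |g| = 256 and |h| <= 16 + 7 = 23
Step 4: Since 256 > 23, |h| < |g| on |z| = 2, so by Rouche f has the same number of zeros as g inside |z| < 2
Step 5: g(z) = z^8 has 8 zeros (all at the origin) inside |z| < 2. Answer = 8

8


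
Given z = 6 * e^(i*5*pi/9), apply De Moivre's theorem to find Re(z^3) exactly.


Step 1: By De Moivre's theorem, z^3 = 6^3 * e^(i*3*5*pi/9) = 216 * (cos(5*pi/3) + i*sin(5*pi/3))
Step 2: |z|^3 = 6^3 = 216
Step 3: The angle 5*pi/3 already lies in [0, 2*pi)
Step 4: cos(5*pi/3) = 1/2
Step 5: Re(z^3) = 216 * 1/2 = 108

108
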